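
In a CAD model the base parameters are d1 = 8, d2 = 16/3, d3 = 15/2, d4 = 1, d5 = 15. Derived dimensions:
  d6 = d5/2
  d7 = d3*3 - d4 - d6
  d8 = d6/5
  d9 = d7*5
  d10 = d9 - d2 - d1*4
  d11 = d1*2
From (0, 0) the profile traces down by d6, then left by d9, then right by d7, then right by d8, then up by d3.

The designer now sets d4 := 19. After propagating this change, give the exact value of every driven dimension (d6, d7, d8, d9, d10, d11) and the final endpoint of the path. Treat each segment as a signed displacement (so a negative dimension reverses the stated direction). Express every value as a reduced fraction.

d6 = 15/2
d7 = -4
d8 = 3/2
d9 = -20
d10 = -172/3
d11 = 16
endpoint = (35/2, 0)

Apply edit: d4 := 19
  d6 = d5/2 = 15/2
  d7 = d3*3 - d4 - d6 = -4
  d8 = d6/5 = 3/2
  d9 = d7*5 = -20
  d10 = d9 - d2 - d1*4 = -172/3
  d11 = d1*2 = 16
Walk from origin (0, 0):
  seg 1: down by d6 = 15/2 → (0, -15/2)
  seg 2: left by d9 = -20 → (20, -15/2)
  seg 3: right by d7 = -4 → (16, -15/2)
  seg 4: right by d8 = 3/2 → (35/2, -15/2)
  seg 5: up by d3 = 15/2 → (35/2, 0)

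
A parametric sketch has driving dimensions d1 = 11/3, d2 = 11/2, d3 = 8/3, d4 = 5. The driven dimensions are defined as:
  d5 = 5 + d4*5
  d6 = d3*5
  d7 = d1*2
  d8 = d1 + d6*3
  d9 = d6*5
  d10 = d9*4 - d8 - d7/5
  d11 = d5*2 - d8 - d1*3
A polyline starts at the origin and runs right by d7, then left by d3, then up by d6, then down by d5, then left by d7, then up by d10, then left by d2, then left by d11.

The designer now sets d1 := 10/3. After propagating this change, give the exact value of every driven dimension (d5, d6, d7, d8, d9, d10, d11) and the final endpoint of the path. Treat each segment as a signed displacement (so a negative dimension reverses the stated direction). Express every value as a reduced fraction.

d5 = 30
d6 = 40/3
d7 = 20/3
d8 = 130/3
d9 = 200/3
d10 = 222
d11 = 20/3
endpoint = (-89/6, 616/3)

Apply edit: d1 := 10/3
  d5 = 5 + d4*5 = 30
  d6 = d3*5 = 40/3
  d7 = d1*2 = 20/3
  d8 = d1 + d6*3 = 130/3
  d9 = d6*5 = 200/3
  d10 = d9*4 - d8 - d7/5 = 222
  d11 = d5*2 - d8 - d1*3 = 20/3
Walk from origin (0, 0):
  seg 1: right by d7 = 20/3 → (20/3, 0)
  seg 2: left by d3 = 8/3 → (4, 0)
  seg 3: up by d6 = 40/3 → (4, 40/3)
  seg 4: down by d5 = 30 → (4, -50/3)
  seg 5: left by d7 = 20/3 → (-8/3, -50/3)
  seg 6: up by d10 = 222 → (-8/3, 616/3)
  seg 7: left by d2 = 11/2 → (-49/6, 616/3)
  seg 8: left by d11 = 20/3 → (-89/6, 616/3)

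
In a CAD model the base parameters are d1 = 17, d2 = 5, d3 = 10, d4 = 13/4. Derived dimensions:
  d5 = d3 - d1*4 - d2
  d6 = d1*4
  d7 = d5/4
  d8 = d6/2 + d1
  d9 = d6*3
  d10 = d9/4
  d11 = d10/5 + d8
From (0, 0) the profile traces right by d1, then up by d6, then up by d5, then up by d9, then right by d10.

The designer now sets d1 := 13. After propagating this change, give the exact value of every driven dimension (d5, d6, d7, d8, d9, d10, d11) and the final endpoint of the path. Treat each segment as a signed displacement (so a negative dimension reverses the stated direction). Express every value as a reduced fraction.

Apply edit: d1 := 13
  d5 = d3 - d1*4 - d2 = -47
  d6 = d1*4 = 52
  d7 = d5/4 = -47/4
  d8 = d6/2 + d1 = 39
  d9 = d6*3 = 156
  d10 = d9/4 = 39
  d11 = d10/5 + d8 = 234/5
Walk from origin (0, 0):
  seg 1: right by d1 = 13 → (13, 0)
  seg 2: up by d6 = 52 → (13, 52)
  seg 3: up by d5 = -47 → (13, 5)
  seg 4: up by d9 = 156 → (13, 161)
  seg 5: right by d10 = 39 → (52, 161)

d5 = -47
d6 = 52
d7 = -47/4
d8 = 39
d9 = 156
d10 = 39
d11 = 234/5
endpoint = (52, 161)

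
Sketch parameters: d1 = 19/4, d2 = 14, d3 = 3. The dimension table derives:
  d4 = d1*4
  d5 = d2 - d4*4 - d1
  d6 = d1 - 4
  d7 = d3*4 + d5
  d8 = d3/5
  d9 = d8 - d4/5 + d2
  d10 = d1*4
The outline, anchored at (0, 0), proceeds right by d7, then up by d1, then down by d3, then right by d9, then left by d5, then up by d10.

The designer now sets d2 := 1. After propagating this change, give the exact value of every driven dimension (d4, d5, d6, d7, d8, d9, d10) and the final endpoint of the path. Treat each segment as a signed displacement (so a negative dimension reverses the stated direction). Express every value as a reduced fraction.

d4 = 19
d5 = -319/4
d6 = 3/4
d7 = -271/4
d8 = 3/5
d9 = -11/5
d10 = 19
endpoint = (49/5, 83/4)

Apply edit: d2 := 1
  d4 = d1*4 = 19
  d5 = d2 - d4*4 - d1 = -319/4
  d6 = d1 - 4 = 3/4
  d7 = d3*4 + d5 = -271/4
  d8 = d3/5 = 3/5
  d9 = d8 - d4/5 + d2 = -11/5
  d10 = d1*4 = 19
Walk from origin (0, 0):
  seg 1: right by d7 = -271/4 → (-271/4, 0)
  seg 2: up by d1 = 19/4 → (-271/4, 19/4)
  seg 3: down by d3 = 3 → (-271/4, 7/4)
  seg 4: right by d9 = -11/5 → (-1399/20, 7/4)
  seg 5: left by d5 = -319/4 → (49/5, 7/4)
  seg 6: up by d10 = 19 → (49/5, 83/4)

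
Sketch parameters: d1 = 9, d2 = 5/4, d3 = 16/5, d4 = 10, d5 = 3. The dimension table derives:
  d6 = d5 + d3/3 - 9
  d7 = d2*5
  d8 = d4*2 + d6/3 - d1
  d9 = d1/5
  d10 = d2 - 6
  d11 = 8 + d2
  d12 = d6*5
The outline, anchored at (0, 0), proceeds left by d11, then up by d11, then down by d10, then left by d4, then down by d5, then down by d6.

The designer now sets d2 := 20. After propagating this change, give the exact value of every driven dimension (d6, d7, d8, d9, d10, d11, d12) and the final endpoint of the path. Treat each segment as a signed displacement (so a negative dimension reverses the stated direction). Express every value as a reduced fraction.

d6 = -74/15
d7 = 100
d8 = 421/45
d9 = 9/5
d10 = 14
d11 = 28
d12 = -74/3
endpoint = (-38, 239/15)

Apply edit: d2 := 20
  d6 = d5 + d3/3 - 9 = -74/15
  d7 = d2*5 = 100
  d8 = d4*2 + d6/3 - d1 = 421/45
  d9 = d1/5 = 9/5
  d10 = d2 - 6 = 14
  d11 = 8 + d2 = 28
  d12 = d6*5 = -74/3
Walk from origin (0, 0):
  seg 1: left by d11 = 28 → (-28, 0)
  seg 2: up by d11 = 28 → (-28, 28)
  seg 3: down by d10 = 14 → (-28, 14)
  seg 4: left by d4 = 10 → (-38, 14)
  seg 5: down by d5 = 3 → (-38, 11)
  seg 6: down by d6 = -74/15 → (-38, 239/15)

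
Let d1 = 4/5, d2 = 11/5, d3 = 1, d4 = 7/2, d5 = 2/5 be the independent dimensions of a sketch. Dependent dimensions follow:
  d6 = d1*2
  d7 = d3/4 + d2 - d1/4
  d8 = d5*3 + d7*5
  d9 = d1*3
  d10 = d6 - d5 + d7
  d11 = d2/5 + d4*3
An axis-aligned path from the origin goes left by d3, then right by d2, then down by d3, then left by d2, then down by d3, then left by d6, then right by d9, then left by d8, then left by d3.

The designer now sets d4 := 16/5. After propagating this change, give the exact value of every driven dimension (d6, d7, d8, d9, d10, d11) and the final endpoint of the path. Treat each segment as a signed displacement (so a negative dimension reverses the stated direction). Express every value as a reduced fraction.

d6 = 8/5
d7 = 9/4
d8 = 249/20
d9 = 12/5
d10 = 69/20
d11 = 251/25
endpoint = (-273/20, -2)

Apply edit: d4 := 16/5
  d6 = d1*2 = 8/5
  d7 = d3/4 + d2 - d1/4 = 9/4
  d8 = d5*3 + d7*5 = 249/20
  d9 = d1*3 = 12/5
  d10 = d6 - d5 + d7 = 69/20
  d11 = d2/5 + d4*3 = 251/25
Walk from origin (0, 0):
  seg 1: left by d3 = 1 → (-1, 0)
  seg 2: right by d2 = 11/5 → (6/5, 0)
  seg 3: down by d3 = 1 → (6/5, -1)
  seg 4: left by d2 = 11/5 → (-1, -1)
  seg 5: down by d3 = 1 → (-1, -2)
  seg 6: left by d6 = 8/5 → (-13/5, -2)
  seg 7: right by d9 = 12/5 → (-1/5, -2)
  seg 8: left by d8 = 249/20 → (-253/20, -2)
  seg 9: left by d3 = 1 → (-273/20, -2)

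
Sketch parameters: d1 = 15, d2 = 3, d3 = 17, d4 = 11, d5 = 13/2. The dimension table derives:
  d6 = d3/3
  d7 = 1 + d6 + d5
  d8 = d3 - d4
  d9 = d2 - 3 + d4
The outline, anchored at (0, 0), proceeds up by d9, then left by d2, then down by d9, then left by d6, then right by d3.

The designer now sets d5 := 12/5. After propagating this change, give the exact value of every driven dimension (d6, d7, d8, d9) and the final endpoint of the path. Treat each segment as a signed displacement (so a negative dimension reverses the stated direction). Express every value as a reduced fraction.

Apply edit: d5 := 12/5
  d6 = d3/3 = 17/3
  d7 = 1 + d6 + d5 = 136/15
  d8 = d3 - d4 = 6
  d9 = d2 - 3 + d4 = 11
Walk from origin (0, 0):
  seg 1: up by d9 = 11 → (0, 11)
  seg 2: left by d2 = 3 → (-3, 11)
  seg 3: down by d9 = 11 → (-3, 0)
  seg 4: left by d6 = 17/3 → (-26/3, 0)
  seg 5: right by d3 = 17 → (25/3, 0)

d6 = 17/3
d7 = 136/15
d8 = 6
d9 = 11
endpoint = (25/3, 0)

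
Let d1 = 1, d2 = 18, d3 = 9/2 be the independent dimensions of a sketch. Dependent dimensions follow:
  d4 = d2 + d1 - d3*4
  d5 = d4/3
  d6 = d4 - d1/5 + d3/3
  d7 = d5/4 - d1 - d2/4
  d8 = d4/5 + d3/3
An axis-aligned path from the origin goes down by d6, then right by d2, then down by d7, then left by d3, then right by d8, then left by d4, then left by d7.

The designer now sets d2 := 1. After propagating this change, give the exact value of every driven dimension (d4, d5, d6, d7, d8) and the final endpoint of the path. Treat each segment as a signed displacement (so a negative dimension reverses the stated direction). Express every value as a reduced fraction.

Apply edit: d2 := 1
  d4 = d2 + d1 - d3*4 = -16
  d5 = d4/3 = -16/3
  d6 = d4 - d1/5 + d3/3 = -147/10
  d7 = d5/4 - d1 - d2/4 = -31/12
  d8 = d4/5 + d3/3 = -17/10
Walk from origin (0, 0):
  seg 1: down by d6 = -147/10 → (0, 147/10)
  seg 2: right by d2 = 1 → (1, 147/10)
  seg 3: down by d7 = -31/12 → (1, 1037/60)
  seg 4: left by d3 = 9/2 → (-7/2, 1037/60)
  seg 5: right by d8 = -17/10 → (-26/5, 1037/60)
  seg 6: left by d4 = -16 → (54/5, 1037/60)
  seg 7: left by d7 = -31/12 → (803/60, 1037/60)

d4 = -16
d5 = -16/3
d6 = -147/10
d7 = -31/12
d8 = -17/10
endpoint = (803/60, 1037/60)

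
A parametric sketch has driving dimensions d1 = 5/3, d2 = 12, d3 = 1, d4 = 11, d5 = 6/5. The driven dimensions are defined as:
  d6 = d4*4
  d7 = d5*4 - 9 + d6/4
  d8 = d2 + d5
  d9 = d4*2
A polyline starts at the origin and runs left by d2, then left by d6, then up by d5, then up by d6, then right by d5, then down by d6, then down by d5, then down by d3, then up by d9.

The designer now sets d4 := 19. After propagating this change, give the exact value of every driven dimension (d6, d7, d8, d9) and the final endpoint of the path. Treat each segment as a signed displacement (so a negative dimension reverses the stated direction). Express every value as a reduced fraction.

d6 = 76
d7 = 74/5
d8 = 66/5
d9 = 38
endpoint = (-434/5, 37)

Apply edit: d4 := 19
  d6 = d4*4 = 76
  d7 = d5*4 - 9 + d6/4 = 74/5
  d8 = d2 + d5 = 66/5
  d9 = d4*2 = 38
Walk from origin (0, 0):
  seg 1: left by d2 = 12 → (-12, 0)
  seg 2: left by d6 = 76 → (-88, 0)
  seg 3: up by d5 = 6/5 → (-88, 6/5)
  seg 4: up by d6 = 76 → (-88, 386/5)
  seg 5: right by d5 = 6/5 → (-434/5, 386/5)
  seg 6: down by d6 = 76 → (-434/5, 6/5)
  seg 7: down by d5 = 6/5 → (-434/5, 0)
  seg 8: down by d3 = 1 → (-434/5, -1)
  seg 9: up by d9 = 38 → (-434/5, 37)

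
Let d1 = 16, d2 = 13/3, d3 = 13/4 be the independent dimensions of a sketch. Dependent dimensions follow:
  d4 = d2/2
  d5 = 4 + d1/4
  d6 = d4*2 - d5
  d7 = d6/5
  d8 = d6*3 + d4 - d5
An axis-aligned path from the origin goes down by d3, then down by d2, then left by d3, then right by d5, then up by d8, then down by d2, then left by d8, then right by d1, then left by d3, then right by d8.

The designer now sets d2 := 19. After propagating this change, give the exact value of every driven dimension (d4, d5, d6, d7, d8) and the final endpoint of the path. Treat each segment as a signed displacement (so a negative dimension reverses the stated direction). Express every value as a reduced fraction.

d4 = 19/2
d5 = 8
d6 = 11
d7 = 11/5
d8 = 69/2
endpoint = (35/2, -27/4)

Apply edit: d2 := 19
  d4 = d2/2 = 19/2
  d5 = 4 + d1/4 = 8
  d6 = d4*2 - d5 = 11
  d7 = d6/5 = 11/5
  d8 = d6*3 + d4 - d5 = 69/2
Walk from origin (0, 0):
  seg 1: down by d3 = 13/4 → (0, -13/4)
  seg 2: down by d2 = 19 → (0, -89/4)
  seg 3: left by d3 = 13/4 → (-13/4, -89/4)
  seg 4: right by d5 = 8 → (19/4, -89/4)
  seg 5: up by d8 = 69/2 → (19/4, 49/4)
  seg 6: down by d2 = 19 → (19/4, -27/4)
  seg 7: left by d8 = 69/2 → (-119/4, -27/4)
  seg 8: right by d1 = 16 → (-55/4, -27/4)
  seg 9: left by d3 = 13/4 → (-17, -27/4)
  seg 10: right by d8 = 69/2 → (35/2, -27/4)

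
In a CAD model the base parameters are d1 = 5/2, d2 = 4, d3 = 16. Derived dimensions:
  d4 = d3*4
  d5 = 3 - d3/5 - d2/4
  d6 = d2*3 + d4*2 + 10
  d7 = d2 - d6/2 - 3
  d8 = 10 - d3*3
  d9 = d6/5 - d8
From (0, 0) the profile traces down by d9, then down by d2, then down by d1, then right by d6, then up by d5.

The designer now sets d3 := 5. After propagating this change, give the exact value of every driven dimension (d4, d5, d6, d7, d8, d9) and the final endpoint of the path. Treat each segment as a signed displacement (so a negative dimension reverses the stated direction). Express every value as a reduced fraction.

d4 = 20
d5 = 1
d6 = 62
d7 = -30
d8 = -5
d9 = 87/5
endpoint = (62, -229/10)

Apply edit: d3 := 5
  d4 = d3*4 = 20
  d5 = 3 - d3/5 - d2/4 = 1
  d6 = d2*3 + d4*2 + 10 = 62
  d7 = d2 - d6/2 - 3 = -30
  d8 = 10 - d3*3 = -5
  d9 = d6/5 - d8 = 87/5
Walk from origin (0, 0):
  seg 1: down by d9 = 87/5 → (0, -87/5)
  seg 2: down by d2 = 4 → (0, -107/5)
  seg 3: down by d1 = 5/2 → (0, -239/10)
  seg 4: right by d6 = 62 → (62, -239/10)
  seg 5: up by d5 = 1 → (62, -229/10)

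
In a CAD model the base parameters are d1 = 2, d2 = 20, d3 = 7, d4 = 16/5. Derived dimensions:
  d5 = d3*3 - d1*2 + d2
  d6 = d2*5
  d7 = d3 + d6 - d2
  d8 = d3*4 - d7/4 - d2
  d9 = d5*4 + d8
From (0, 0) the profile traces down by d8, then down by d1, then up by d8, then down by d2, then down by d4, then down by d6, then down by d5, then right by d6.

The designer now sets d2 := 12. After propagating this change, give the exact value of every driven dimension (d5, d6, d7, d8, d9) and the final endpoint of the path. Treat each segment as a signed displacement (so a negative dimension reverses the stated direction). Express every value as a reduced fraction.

Apply edit: d2 := 12
  d5 = d3*3 - d1*2 + d2 = 29
  d6 = d2*5 = 60
  d7 = d3 + d6 - d2 = 55
  d8 = d3*4 - d7/4 - d2 = 9/4
  d9 = d5*4 + d8 = 473/4
Walk from origin (0, 0):
  seg 1: down by d8 = 9/4 → (0, -9/4)
  seg 2: down by d1 = 2 → (0, -17/4)
  seg 3: up by d8 = 9/4 → (0, -2)
  seg 4: down by d2 = 12 → (0, -14)
  seg 5: down by d4 = 16/5 → (0, -86/5)
  seg 6: down by d6 = 60 → (0, -386/5)
  seg 7: down by d5 = 29 → (0, -531/5)
  seg 8: right by d6 = 60 → (60, -531/5)

d5 = 29
d6 = 60
d7 = 55
d8 = 9/4
d9 = 473/4
endpoint = (60, -531/5)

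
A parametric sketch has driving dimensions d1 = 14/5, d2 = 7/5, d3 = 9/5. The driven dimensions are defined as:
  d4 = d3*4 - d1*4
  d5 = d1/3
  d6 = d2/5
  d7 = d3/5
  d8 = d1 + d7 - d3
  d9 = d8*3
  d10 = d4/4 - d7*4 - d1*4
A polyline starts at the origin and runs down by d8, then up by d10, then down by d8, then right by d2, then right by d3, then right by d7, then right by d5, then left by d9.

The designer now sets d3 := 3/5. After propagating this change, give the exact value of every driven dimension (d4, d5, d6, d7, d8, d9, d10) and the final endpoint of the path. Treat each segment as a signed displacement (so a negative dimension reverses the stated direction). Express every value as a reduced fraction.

Apply edit: d3 := 3/5
  d4 = d3*4 - d1*4 = -44/5
  d5 = d1/3 = 14/15
  d6 = d2/5 = 7/25
  d7 = d3/5 = 3/25
  d8 = d1 + d7 - d3 = 58/25
  d9 = d8*3 = 174/25
  d10 = d4/4 - d7*4 - d1*4 = -347/25
Walk from origin (0, 0):
  seg 1: down by d8 = 58/25 → (0, -58/25)
  seg 2: up by d10 = -347/25 → (0, -81/5)
  seg 3: down by d8 = 58/25 → (0, -463/25)
  seg 4: right by d2 = 7/5 → (7/5, -463/25)
  seg 5: right by d3 = 3/5 → (2, -463/25)
  seg 6: right by d7 = 3/25 → (53/25, -463/25)
  seg 7: right by d5 = 14/15 → (229/75, -463/25)
  seg 8: left by d9 = 174/25 → (-293/75, -463/25)

d4 = -44/5
d5 = 14/15
d6 = 7/25
d7 = 3/25
d8 = 58/25
d9 = 174/25
d10 = -347/25
endpoint = (-293/75, -463/25)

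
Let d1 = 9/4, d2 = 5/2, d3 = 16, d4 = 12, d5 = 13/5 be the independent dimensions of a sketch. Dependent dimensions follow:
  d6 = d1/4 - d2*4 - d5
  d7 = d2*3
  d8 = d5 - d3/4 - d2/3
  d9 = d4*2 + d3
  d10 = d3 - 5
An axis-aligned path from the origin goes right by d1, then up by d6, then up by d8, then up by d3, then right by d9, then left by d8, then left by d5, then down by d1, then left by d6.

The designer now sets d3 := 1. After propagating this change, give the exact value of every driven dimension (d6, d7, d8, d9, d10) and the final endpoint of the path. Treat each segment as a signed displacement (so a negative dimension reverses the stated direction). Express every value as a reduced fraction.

d6 = -963/80
d7 = 15/2
d8 = 91/60
d9 = 25
d10 = -4
endpoint = (8441/240, -565/48)

Apply edit: d3 := 1
  d6 = d1/4 - d2*4 - d5 = -963/80
  d7 = d2*3 = 15/2
  d8 = d5 - d3/4 - d2/3 = 91/60
  d9 = d4*2 + d3 = 25
  d10 = d3 - 5 = -4
Walk from origin (0, 0):
  seg 1: right by d1 = 9/4 → (9/4, 0)
  seg 2: up by d6 = -963/80 → (9/4, -963/80)
  seg 3: up by d8 = 91/60 → (9/4, -505/48)
  seg 4: up by d3 = 1 → (9/4, -457/48)
  seg 5: right by d9 = 25 → (109/4, -457/48)
  seg 6: left by d8 = 91/60 → (386/15, -457/48)
  seg 7: left by d5 = 13/5 → (347/15, -457/48)
  seg 8: down by d1 = 9/4 → (347/15, -565/48)
  seg 9: left by d6 = -963/80 → (8441/240, -565/48)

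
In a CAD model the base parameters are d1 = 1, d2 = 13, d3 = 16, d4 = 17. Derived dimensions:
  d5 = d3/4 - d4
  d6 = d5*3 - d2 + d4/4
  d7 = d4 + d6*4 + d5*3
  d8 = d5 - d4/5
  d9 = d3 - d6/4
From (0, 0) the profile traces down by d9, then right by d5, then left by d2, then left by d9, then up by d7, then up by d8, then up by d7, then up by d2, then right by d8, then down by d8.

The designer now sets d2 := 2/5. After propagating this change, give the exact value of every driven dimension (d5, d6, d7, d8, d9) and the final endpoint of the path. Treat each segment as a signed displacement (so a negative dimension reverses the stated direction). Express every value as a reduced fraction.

Apply edit: d2 := 2/5
  d5 = d3/4 - d4 = -13
  d6 = d5*3 - d2 + d4/4 = -703/20
  d7 = d4 + d6*4 + d5*3 = -813/5
  d8 = d5 - d4/5 = -82/5
  d9 = d3 - d6/4 = 1983/80
Walk from origin (0, 0):
  seg 1: down by d9 = 1983/80 → (0, -1983/80)
  seg 2: right by d5 = -13 → (-13, -1983/80)
  seg 3: left by d2 = 2/5 → (-67/5, -1983/80)
  seg 4: left by d9 = 1983/80 → (-611/16, -1983/80)
  seg 5: up by d7 = -813/5 → (-611/16, -14991/80)
  seg 6: up by d8 = -82/5 → (-611/16, -16303/80)
  seg 7: up by d7 = -813/5 → (-611/16, -29311/80)
  seg 8: up by d2 = 2/5 → (-611/16, -29279/80)
  seg 9: right by d8 = -82/5 → (-4367/80, -29279/80)
  seg 10: down by d8 = -82/5 → (-4367/80, -27967/80)

d5 = -13
d6 = -703/20
d7 = -813/5
d8 = -82/5
d9 = 1983/80
endpoint = (-4367/80, -27967/80)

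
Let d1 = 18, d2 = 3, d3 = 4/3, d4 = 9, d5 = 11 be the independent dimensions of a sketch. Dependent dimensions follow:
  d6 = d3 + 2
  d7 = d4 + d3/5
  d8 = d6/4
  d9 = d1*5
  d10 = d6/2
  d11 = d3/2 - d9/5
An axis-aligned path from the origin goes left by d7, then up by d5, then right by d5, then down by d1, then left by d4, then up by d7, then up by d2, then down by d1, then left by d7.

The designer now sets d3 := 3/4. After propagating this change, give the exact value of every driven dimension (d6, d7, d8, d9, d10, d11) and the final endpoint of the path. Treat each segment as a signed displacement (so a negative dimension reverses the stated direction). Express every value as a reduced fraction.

Apply edit: d3 := 3/4
  d6 = d3 + 2 = 11/4
  d7 = d4 + d3/5 = 183/20
  d8 = d6/4 = 11/16
  d9 = d1*5 = 90
  d10 = d6/2 = 11/8
  d11 = d3/2 - d9/5 = -141/8
Walk from origin (0, 0):
  seg 1: left by d7 = 183/20 → (-183/20, 0)
  seg 2: up by d5 = 11 → (-183/20, 11)
  seg 3: right by d5 = 11 → (37/20, 11)
  seg 4: down by d1 = 18 → (37/20, -7)
  seg 5: left by d4 = 9 → (-143/20, -7)
  seg 6: up by d7 = 183/20 → (-143/20, 43/20)
  seg 7: up by d2 = 3 → (-143/20, 103/20)
  seg 8: down by d1 = 18 → (-143/20, -257/20)
  seg 9: left by d7 = 183/20 → (-163/10, -257/20)

d6 = 11/4
d7 = 183/20
d8 = 11/16
d9 = 90
d10 = 11/8
d11 = -141/8
endpoint = (-163/10, -257/20)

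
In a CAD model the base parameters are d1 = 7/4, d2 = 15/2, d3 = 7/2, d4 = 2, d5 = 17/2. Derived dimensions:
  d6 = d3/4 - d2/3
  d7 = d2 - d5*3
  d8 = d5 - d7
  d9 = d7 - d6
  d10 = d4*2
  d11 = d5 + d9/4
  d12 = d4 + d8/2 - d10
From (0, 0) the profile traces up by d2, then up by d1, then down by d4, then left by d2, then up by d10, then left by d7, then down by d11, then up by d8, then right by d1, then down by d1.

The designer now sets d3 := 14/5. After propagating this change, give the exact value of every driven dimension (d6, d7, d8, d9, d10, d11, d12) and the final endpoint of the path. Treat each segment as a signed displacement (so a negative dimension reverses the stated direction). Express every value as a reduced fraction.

Apply edit: d3 := 14/5
  d6 = d3/4 - d2/3 = -9/5
  d7 = d2 - d5*3 = -18
  d8 = d5 - d7 = 53/2
  d9 = d7 - d6 = -81/5
  d10 = d4*2 = 4
  d11 = d5 + d9/4 = 89/20
  d12 = d4 + d8/2 - d10 = 45/4
Walk from origin (0, 0):
  seg 1: up by d2 = 15/2 → (0, 15/2)
  seg 2: up by d1 = 7/4 → (0, 37/4)
  seg 3: down by d4 = 2 → (0, 29/4)
  seg 4: left by d2 = 15/2 → (-15/2, 29/4)
  seg 5: up by d10 = 4 → (-15/2, 45/4)
  seg 6: left by d7 = -18 → (21/2, 45/4)
  seg 7: down by d11 = 89/20 → (21/2, 34/5)
  seg 8: up by d8 = 53/2 → (21/2, 333/10)
  seg 9: right by d1 = 7/4 → (49/4, 333/10)
  seg 10: down by d1 = 7/4 → (49/4, 631/20)

d6 = -9/5
d7 = -18
d8 = 53/2
d9 = -81/5
d10 = 4
d11 = 89/20
d12 = 45/4
endpoint = (49/4, 631/20)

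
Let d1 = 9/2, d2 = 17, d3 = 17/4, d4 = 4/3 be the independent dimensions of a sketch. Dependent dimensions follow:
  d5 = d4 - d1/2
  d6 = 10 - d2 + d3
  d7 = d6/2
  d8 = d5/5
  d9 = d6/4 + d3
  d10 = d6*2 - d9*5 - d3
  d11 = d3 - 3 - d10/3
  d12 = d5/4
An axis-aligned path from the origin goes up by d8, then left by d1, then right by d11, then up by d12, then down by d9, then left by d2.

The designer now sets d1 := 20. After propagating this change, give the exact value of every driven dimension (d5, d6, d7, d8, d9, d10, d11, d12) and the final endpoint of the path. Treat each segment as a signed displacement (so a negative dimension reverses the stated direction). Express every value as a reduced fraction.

Apply edit: d1 := 20
  d5 = d4 - d1/2 = -26/3
  d6 = 10 - d2 + d3 = -11/4
  d7 = d6/2 = -11/8
  d8 = d5/5 = -26/15
  d9 = d6/4 + d3 = 57/16
  d10 = d6*2 - d9*5 - d3 = -441/16
  d11 = d3 - 3 - d10/3 = 167/16
  d12 = d5/4 = -13/6
Walk from origin (0, 0):
  seg 1: up by d8 = -26/15 → (0, -26/15)
  seg 2: left by d1 = 20 → (-20, -26/15)
  seg 3: right by d11 = 167/16 → (-153/16, -26/15)
  seg 4: up by d12 = -13/6 → (-153/16, -39/10)
  seg 5: down by d9 = 57/16 → (-153/16, -597/80)
  seg 6: left by d2 = 17 → (-425/16, -597/80)

d5 = -26/3
d6 = -11/4
d7 = -11/8
d8 = -26/15
d9 = 57/16
d10 = -441/16
d11 = 167/16
d12 = -13/6
endpoint = (-425/16, -597/80)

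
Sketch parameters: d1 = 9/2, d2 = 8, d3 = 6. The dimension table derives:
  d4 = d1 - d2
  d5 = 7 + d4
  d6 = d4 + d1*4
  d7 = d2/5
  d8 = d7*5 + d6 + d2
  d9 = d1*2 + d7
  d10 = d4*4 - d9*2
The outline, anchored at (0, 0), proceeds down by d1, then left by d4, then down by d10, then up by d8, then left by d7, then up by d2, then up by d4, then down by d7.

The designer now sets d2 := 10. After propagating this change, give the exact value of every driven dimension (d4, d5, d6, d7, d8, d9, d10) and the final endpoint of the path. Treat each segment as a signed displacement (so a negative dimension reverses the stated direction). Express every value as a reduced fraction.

Apply edit: d2 := 10
  d4 = d1 - d2 = -11/2
  d5 = 7 + d4 = 3/2
  d6 = d4 + d1*4 = 25/2
  d7 = d2/5 = 2
  d8 = d7*5 + d6 + d2 = 65/2
  d9 = d1*2 + d7 = 11
  d10 = d4*4 - d9*2 = -44
Walk from origin (0, 0):
  seg 1: down by d1 = 9/2 → (0, -9/2)
  seg 2: left by d4 = -11/2 → (11/2, -9/2)
  seg 3: down by d10 = -44 → (11/2, 79/2)
  seg 4: up by d8 = 65/2 → (11/2, 72)
  seg 5: left by d7 = 2 → (7/2, 72)
  seg 6: up by d2 = 10 → (7/2, 82)
  seg 7: up by d4 = -11/2 → (7/2, 153/2)
  seg 8: down by d7 = 2 → (7/2, 149/2)

d4 = -11/2
d5 = 3/2
d6 = 25/2
d7 = 2
d8 = 65/2
d9 = 11
d10 = -44
endpoint = (7/2, 149/2)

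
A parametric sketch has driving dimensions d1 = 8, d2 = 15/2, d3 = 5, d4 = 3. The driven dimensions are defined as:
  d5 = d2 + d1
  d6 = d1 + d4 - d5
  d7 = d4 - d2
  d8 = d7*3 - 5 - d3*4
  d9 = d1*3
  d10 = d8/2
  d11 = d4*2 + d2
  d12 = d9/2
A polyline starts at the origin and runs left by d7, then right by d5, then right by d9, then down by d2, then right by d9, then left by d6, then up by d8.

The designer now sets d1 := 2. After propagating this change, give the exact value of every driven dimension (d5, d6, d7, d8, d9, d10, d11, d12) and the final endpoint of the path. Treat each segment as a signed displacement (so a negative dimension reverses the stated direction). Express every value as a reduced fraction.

d5 = 19/2
d6 = -9/2
d7 = -9/2
d8 = -77/2
d9 = 6
d10 = -77/4
d11 = 27/2
d12 = 3
endpoint = (61/2, -46)

Apply edit: d1 := 2
  d5 = d2 + d1 = 19/2
  d6 = d1 + d4 - d5 = -9/2
  d7 = d4 - d2 = -9/2
  d8 = d7*3 - 5 - d3*4 = -77/2
  d9 = d1*3 = 6
  d10 = d8/2 = -77/4
  d11 = d4*2 + d2 = 27/2
  d12 = d9/2 = 3
Walk from origin (0, 0):
  seg 1: left by d7 = -9/2 → (9/2, 0)
  seg 2: right by d5 = 19/2 → (14, 0)
  seg 3: right by d9 = 6 → (20, 0)
  seg 4: down by d2 = 15/2 → (20, -15/2)
  seg 5: right by d9 = 6 → (26, -15/2)
  seg 6: left by d6 = -9/2 → (61/2, -15/2)
  seg 7: up by d8 = -77/2 → (61/2, -46)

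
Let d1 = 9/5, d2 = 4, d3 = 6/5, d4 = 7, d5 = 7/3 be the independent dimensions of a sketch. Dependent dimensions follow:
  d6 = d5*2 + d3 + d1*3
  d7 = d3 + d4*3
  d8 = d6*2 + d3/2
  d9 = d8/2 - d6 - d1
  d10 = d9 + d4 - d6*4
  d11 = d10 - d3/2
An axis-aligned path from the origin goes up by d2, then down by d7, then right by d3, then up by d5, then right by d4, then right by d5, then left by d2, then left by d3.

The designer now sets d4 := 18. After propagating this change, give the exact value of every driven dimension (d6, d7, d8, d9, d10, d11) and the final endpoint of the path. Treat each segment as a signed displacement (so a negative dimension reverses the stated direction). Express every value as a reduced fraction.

d6 = 169/15
d7 = 276/5
d8 = 347/15
d9 = -3/2
d10 = -857/30
d11 = -175/6
endpoint = (49/3, -733/15)

Apply edit: d4 := 18
  d6 = d5*2 + d3 + d1*3 = 169/15
  d7 = d3 + d4*3 = 276/5
  d8 = d6*2 + d3/2 = 347/15
  d9 = d8/2 - d6 - d1 = -3/2
  d10 = d9 + d4 - d6*4 = -857/30
  d11 = d10 - d3/2 = -175/6
Walk from origin (0, 0):
  seg 1: up by d2 = 4 → (0, 4)
  seg 2: down by d7 = 276/5 → (0, -256/5)
  seg 3: right by d3 = 6/5 → (6/5, -256/5)
  seg 4: up by d5 = 7/3 → (6/5, -733/15)
  seg 5: right by d4 = 18 → (96/5, -733/15)
  seg 6: right by d5 = 7/3 → (323/15, -733/15)
  seg 7: left by d2 = 4 → (263/15, -733/15)
  seg 8: left by d3 = 6/5 → (49/3, -733/15)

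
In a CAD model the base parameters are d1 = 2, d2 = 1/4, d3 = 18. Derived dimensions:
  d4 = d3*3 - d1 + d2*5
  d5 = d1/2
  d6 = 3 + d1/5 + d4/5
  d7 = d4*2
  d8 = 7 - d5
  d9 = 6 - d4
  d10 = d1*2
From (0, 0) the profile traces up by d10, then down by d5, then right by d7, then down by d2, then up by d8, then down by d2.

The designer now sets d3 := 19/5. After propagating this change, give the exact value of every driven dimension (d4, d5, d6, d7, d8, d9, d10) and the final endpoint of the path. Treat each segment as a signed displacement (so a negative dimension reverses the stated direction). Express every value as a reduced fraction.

d4 = 213/20
d5 = 1
d6 = 553/100
d7 = 213/10
d8 = 6
d9 = -93/20
d10 = 4
endpoint = (213/10, 17/2)

Apply edit: d3 := 19/5
  d4 = d3*3 - d1 + d2*5 = 213/20
  d5 = d1/2 = 1
  d6 = 3 + d1/5 + d4/5 = 553/100
  d7 = d4*2 = 213/10
  d8 = 7 - d5 = 6
  d9 = 6 - d4 = -93/20
  d10 = d1*2 = 4
Walk from origin (0, 0):
  seg 1: up by d10 = 4 → (0, 4)
  seg 2: down by d5 = 1 → (0, 3)
  seg 3: right by d7 = 213/10 → (213/10, 3)
  seg 4: down by d2 = 1/4 → (213/10, 11/4)
  seg 5: up by d8 = 6 → (213/10, 35/4)
  seg 6: down by d2 = 1/4 → (213/10, 17/2)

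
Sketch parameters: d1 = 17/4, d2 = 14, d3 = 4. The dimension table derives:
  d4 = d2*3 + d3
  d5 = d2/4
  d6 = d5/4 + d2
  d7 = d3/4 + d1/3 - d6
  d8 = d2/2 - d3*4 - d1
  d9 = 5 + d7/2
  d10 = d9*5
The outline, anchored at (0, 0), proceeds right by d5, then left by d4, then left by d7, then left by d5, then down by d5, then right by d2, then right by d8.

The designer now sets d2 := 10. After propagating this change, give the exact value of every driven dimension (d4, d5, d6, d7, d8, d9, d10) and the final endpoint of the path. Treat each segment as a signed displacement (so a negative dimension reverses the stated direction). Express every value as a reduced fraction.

Apply edit: d2 := 10
  d4 = d2*3 + d3 = 34
  d5 = d2/4 = 5/2
  d6 = d5/4 + d2 = 85/8
  d7 = d3/4 + d1/3 - d6 = -197/24
  d8 = d2/2 - d3*4 - d1 = -61/4
  d9 = 5 + d7/2 = 43/48
  d10 = d9*5 = 215/48
Walk from origin (0, 0):
  seg 1: right by d5 = 5/2 → (5/2, 0)
  seg 2: left by d4 = 34 → (-63/2, 0)
  seg 3: left by d7 = -197/24 → (-559/24, 0)
  seg 4: left by d5 = 5/2 → (-619/24, 0)
  seg 5: down by d5 = 5/2 → (-619/24, -5/2)
  seg 6: right by d2 = 10 → (-379/24, -5/2)
  seg 7: right by d8 = -61/4 → (-745/24, -5/2)

d4 = 34
d5 = 5/2
d6 = 85/8
d7 = -197/24
d8 = -61/4
d9 = 43/48
d10 = 215/48
endpoint = (-745/24, -5/2)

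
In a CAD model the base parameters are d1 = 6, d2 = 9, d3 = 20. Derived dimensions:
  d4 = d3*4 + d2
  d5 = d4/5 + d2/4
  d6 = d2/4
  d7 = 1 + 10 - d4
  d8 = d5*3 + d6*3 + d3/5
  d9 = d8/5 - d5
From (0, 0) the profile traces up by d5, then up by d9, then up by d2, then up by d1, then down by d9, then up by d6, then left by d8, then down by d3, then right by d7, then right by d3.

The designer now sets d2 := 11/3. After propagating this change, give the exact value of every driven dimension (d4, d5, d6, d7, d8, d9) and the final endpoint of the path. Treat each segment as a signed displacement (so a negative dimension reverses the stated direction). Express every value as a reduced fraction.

Apply edit: d2 := 11/3
  d4 = d3*4 + d2 = 251/3
  d5 = d4/5 + d2/4 = 353/20
  d6 = d2/4 = 11/12
  d7 = 1 + 10 - d4 = -218/3
  d8 = d5*3 + d6*3 + d3/5 = 597/10
  d9 = d8/5 - d5 = -571/100
Walk from origin (0, 0):
  seg 1: up by d5 = 353/20 → (0, 353/20)
  seg 2: up by d9 = -571/100 → (0, 597/50)
  seg 3: up by d2 = 11/3 → (0, 2341/150)
  seg 4: up by d1 = 6 → (0, 3241/150)
  seg 5: down by d9 = -571/100 → (0, 1639/60)
  seg 6: up by d6 = 11/12 → (0, 847/30)
  seg 7: left by d8 = 597/10 → (-597/10, 847/30)
  seg 8: down by d3 = 20 → (-597/10, 247/30)
  seg 9: right by d7 = -218/3 → (-3971/30, 247/30)
  seg 10: right by d3 = 20 → (-3371/30, 247/30)

d4 = 251/3
d5 = 353/20
d6 = 11/12
d7 = -218/3
d8 = 597/10
d9 = -571/100
endpoint = (-3371/30, 247/30)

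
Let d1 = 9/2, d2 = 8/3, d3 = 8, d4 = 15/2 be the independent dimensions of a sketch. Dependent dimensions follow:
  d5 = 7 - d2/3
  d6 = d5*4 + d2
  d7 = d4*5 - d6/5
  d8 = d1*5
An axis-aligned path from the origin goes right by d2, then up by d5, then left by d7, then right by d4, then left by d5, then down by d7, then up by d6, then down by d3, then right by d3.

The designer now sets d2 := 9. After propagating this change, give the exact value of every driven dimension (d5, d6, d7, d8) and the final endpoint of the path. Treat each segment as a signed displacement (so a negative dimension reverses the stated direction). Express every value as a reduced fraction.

Apply edit: d2 := 9
  d5 = 7 - d2/3 = 4
  d6 = d5*4 + d2 = 25
  d7 = d4*5 - d6/5 = 65/2
  d8 = d1*5 = 45/2
Walk from origin (0, 0):
  seg 1: right by d2 = 9 → (9, 0)
  seg 2: up by d5 = 4 → (9, 4)
  seg 3: left by d7 = 65/2 → (-47/2, 4)
  seg 4: right by d4 = 15/2 → (-16, 4)
  seg 5: left by d5 = 4 → (-20, 4)
  seg 6: down by d7 = 65/2 → (-20, -57/2)
  seg 7: up by d6 = 25 → (-20, -7/2)
  seg 8: down by d3 = 8 → (-20, -23/2)
  seg 9: right by d3 = 8 → (-12, -23/2)

d5 = 4
d6 = 25
d7 = 65/2
d8 = 45/2
endpoint = (-12, -23/2)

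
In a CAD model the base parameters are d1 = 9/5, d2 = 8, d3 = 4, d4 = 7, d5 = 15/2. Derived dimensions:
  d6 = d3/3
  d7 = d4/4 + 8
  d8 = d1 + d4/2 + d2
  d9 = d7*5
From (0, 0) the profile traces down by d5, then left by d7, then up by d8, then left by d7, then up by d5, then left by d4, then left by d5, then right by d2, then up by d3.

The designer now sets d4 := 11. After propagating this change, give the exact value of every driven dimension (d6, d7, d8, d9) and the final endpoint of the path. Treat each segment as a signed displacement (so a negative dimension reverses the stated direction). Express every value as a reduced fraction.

d6 = 4/3
d7 = 43/4
d8 = 153/10
d9 = 215/4
endpoint = (-32, 193/10)

Apply edit: d4 := 11
  d6 = d3/3 = 4/3
  d7 = d4/4 + 8 = 43/4
  d8 = d1 + d4/2 + d2 = 153/10
  d9 = d7*5 = 215/4
Walk from origin (0, 0):
  seg 1: down by d5 = 15/2 → (0, -15/2)
  seg 2: left by d7 = 43/4 → (-43/4, -15/2)
  seg 3: up by d8 = 153/10 → (-43/4, 39/5)
  seg 4: left by d7 = 43/4 → (-43/2, 39/5)
  seg 5: up by d5 = 15/2 → (-43/2, 153/10)
  seg 6: left by d4 = 11 → (-65/2, 153/10)
  seg 7: left by d5 = 15/2 → (-40, 153/10)
  seg 8: right by d2 = 8 → (-32, 153/10)
  seg 9: up by d3 = 4 → (-32, 193/10)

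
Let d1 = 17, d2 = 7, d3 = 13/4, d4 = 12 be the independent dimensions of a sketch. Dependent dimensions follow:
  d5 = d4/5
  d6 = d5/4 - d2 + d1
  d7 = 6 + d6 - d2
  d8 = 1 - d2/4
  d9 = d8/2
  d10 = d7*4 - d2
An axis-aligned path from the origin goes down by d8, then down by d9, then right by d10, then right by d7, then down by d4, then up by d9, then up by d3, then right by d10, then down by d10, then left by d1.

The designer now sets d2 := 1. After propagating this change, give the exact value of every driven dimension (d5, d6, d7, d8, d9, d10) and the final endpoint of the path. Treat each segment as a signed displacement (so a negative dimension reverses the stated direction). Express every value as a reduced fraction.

Apply edit: d2 := 1
  d5 = d4/5 = 12/5
  d6 = d5/4 - d2 + d1 = 83/5
  d7 = 6 + d6 - d2 = 108/5
  d8 = 1 - d2/4 = 3/4
  d9 = d8/2 = 3/8
  d10 = d7*4 - d2 = 427/5
Walk from origin (0, 0):
  seg 1: down by d8 = 3/4 → (0, -3/4)
  seg 2: down by d9 = 3/8 → (0, -9/8)
  seg 3: right by d10 = 427/5 → (427/5, -9/8)
  seg 4: right by d7 = 108/5 → (107, -9/8)
  seg 5: down by d4 = 12 → (107, -105/8)
  seg 6: up by d9 = 3/8 → (107, -51/4)
  seg 7: up by d3 = 13/4 → (107, -19/2)
  seg 8: right by d10 = 427/5 → (962/5, -19/2)
  seg 9: down by d10 = 427/5 → (962/5, -949/10)
  seg 10: left by d1 = 17 → (877/5, -949/10)

d5 = 12/5
d6 = 83/5
d7 = 108/5
d8 = 3/4
d9 = 3/8
d10 = 427/5
endpoint = (877/5, -949/10)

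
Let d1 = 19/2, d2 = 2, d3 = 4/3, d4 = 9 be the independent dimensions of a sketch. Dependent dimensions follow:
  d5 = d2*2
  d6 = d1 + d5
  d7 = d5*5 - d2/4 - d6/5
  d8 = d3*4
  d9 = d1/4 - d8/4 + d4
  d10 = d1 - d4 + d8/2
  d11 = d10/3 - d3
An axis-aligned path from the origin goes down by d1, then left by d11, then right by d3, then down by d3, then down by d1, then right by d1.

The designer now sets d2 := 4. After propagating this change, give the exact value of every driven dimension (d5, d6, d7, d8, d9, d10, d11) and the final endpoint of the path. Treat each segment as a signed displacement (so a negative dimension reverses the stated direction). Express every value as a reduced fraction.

Apply edit: d2 := 4
  d5 = d2*2 = 8
  d6 = d1 + d5 = 35/2
  d7 = d5*5 - d2/4 - d6/5 = 71/2
  d8 = d3*4 = 16/3
  d9 = d1/4 - d8/4 + d4 = 241/24
  d10 = d1 - d4 + d8/2 = 19/6
  d11 = d10/3 - d3 = -5/18
Walk from origin (0, 0):
  seg 1: down by d1 = 19/2 → (0, -19/2)
  seg 2: left by d11 = -5/18 → (5/18, -19/2)
  seg 3: right by d3 = 4/3 → (29/18, -19/2)
  seg 4: down by d3 = 4/3 → (29/18, -65/6)
  seg 5: down by d1 = 19/2 → (29/18, -61/3)
  seg 6: right by d1 = 19/2 → (100/9, -61/3)

d5 = 8
d6 = 35/2
d7 = 71/2
d8 = 16/3
d9 = 241/24
d10 = 19/6
d11 = -5/18
endpoint = (100/9, -61/3)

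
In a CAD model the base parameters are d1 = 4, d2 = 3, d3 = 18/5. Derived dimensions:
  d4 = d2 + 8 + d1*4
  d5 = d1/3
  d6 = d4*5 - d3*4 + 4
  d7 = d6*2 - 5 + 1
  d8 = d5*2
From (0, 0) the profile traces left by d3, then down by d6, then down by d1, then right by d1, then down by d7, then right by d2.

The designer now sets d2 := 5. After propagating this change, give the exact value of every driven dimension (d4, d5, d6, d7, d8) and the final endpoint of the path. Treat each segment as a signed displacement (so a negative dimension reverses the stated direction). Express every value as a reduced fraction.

Apply edit: d2 := 5
  d4 = d2 + 8 + d1*4 = 29
  d5 = d1/3 = 4/3
  d6 = d4*5 - d3*4 + 4 = 673/5
  d7 = d6*2 - 5 + 1 = 1326/5
  d8 = d5*2 = 8/3
Walk from origin (0, 0):
  seg 1: left by d3 = 18/5 → (-18/5, 0)
  seg 2: down by d6 = 673/5 → (-18/5, -673/5)
  seg 3: down by d1 = 4 → (-18/5, -693/5)
  seg 4: right by d1 = 4 → (2/5, -693/5)
  seg 5: down by d7 = 1326/5 → (2/5, -2019/5)
  seg 6: right by d2 = 5 → (27/5, -2019/5)

d4 = 29
d5 = 4/3
d6 = 673/5
d7 = 1326/5
d8 = 8/3
endpoint = (27/5, -2019/5)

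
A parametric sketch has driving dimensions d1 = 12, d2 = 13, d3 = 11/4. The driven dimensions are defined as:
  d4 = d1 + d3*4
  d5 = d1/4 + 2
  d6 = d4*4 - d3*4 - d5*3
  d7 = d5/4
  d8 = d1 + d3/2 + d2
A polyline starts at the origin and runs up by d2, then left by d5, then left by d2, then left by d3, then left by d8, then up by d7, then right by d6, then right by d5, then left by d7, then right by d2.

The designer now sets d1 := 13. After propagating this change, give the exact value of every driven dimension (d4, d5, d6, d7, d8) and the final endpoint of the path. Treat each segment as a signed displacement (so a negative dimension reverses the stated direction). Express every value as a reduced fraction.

d4 = 24
d5 = 21/4
d6 = 277/4
d7 = 21/16
d8 = 219/8
endpoint = (605/16, 229/16)

Apply edit: d1 := 13
  d4 = d1 + d3*4 = 24
  d5 = d1/4 + 2 = 21/4
  d6 = d4*4 - d3*4 - d5*3 = 277/4
  d7 = d5/4 = 21/16
  d8 = d1 + d3/2 + d2 = 219/8
Walk from origin (0, 0):
  seg 1: up by d2 = 13 → (0, 13)
  seg 2: left by d5 = 21/4 → (-21/4, 13)
  seg 3: left by d2 = 13 → (-73/4, 13)
  seg 4: left by d3 = 11/4 → (-21, 13)
  seg 5: left by d8 = 219/8 → (-387/8, 13)
  seg 6: up by d7 = 21/16 → (-387/8, 229/16)
  seg 7: right by d6 = 277/4 → (167/8, 229/16)
  seg 8: right by d5 = 21/4 → (209/8, 229/16)
  seg 9: left by d7 = 21/16 → (397/16, 229/16)
  seg 10: right by d2 = 13 → (605/16, 229/16)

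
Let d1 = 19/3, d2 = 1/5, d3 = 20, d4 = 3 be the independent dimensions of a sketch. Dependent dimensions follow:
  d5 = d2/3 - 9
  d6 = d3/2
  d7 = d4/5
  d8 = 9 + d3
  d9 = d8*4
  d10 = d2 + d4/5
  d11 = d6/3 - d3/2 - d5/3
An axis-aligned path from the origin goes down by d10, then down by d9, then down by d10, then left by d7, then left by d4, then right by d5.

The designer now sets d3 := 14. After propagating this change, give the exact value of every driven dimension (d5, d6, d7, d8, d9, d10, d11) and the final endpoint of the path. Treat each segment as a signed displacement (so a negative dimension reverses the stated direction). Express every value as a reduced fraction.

d5 = -134/15
d6 = 7
d7 = 3/5
d8 = 23
d9 = 92
d10 = 4/5
d11 = -76/45
endpoint = (-188/15, -468/5)

Apply edit: d3 := 14
  d5 = d2/3 - 9 = -134/15
  d6 = d3/2 = 7
  d7 = d4/5 = 3/5
  d8 = 9 + d3 = 23
  d9 = d8*4 = 92
  d10 = d2 + d4/5 = 4/5
  d11 = d6/3 - d3/2 - d5/3 = -76/45
Walk from origin (0, 0):
  seg 1: down by d10 = 4/5 → (0, -4/5)
  seg 2: down by d9 = 92 → (0, -464/5)
  seg 3: down by d10 = 4/5 → (0, -468/5)
  seg 4: left by d7 = 3/5 → (-3/5, -468/5)
  seg 5: left by d4 = 3 → (-18/5, -468/5)
  seg 6: right by d5 = -134/15 → (-188/15, -468/5)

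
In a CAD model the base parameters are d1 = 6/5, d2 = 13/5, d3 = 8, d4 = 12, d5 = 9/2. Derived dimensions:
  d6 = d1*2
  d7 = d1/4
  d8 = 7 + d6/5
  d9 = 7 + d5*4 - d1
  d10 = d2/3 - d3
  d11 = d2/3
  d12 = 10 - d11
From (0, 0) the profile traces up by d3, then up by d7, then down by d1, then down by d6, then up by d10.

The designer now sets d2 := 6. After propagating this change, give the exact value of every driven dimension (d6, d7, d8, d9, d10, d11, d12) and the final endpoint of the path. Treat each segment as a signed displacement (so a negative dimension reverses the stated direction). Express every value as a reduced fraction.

Apply edit: d2 := 6
  d6 = d1*2 = 12/5
  d7 = d1/4 = 3/10
  d8 = 7 + d6/5 = 187/25
  d9 = 7 + d5*4 - d1 = 119/5
  d10 = d2/3 - d3 = -6
  d11 = d2/3 = 2
  d12 = 10 - d11 = 8
Walk from origin (0, 0):
  seg 1: up by d3 = 8 → (0, 8)
  seg 2: up by d7 = 3/10 → (0, 83/10)
  seg 3: down by d1 = 6/5 → (0, 71/10)
  seg 4: down by d6 = 12/5 → (0, 47/10)
  seg 5: up by d10 = -6 → (0, -13/10)

d6 = 12/5
d7 = 3/10
d8 = 187/25
d9 = 119/5
d10 = -6
d11 = 2
d12 = 8
endpoint = (0, -13/10)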